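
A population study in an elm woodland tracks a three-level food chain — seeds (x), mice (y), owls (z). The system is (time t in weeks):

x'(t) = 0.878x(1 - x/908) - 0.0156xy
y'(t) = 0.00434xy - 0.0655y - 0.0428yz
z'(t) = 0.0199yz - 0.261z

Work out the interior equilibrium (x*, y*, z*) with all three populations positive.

From dz/dt = 0: 0.0199y* = 0.261, so y* = 13.1.
From dx/dt = 0: 0.878(1 - x*/908) = 0.0156·13.1, giving x* = 908·(1 - 0.233) = 696.
From dy/dt = 0: 0.00434·696 - 0.0655 = 0.0428z*, so z* = 2.96/0.0428 = 69.1.

x* ≈ 696, y* ≈ 13.1, z* ≈ 69.1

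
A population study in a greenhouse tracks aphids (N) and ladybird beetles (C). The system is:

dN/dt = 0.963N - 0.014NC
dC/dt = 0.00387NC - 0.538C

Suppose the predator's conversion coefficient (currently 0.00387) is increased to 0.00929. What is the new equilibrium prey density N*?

At the interior fixed point, setting dC/dt = 0 with C > 0 fixes N* = (predator death rate)/(NC coefficient) — independent of the other coefficients.
With the change, N* = 0.538/0.00929 = 57.9; it falls from 139.

N* ≈ 57.9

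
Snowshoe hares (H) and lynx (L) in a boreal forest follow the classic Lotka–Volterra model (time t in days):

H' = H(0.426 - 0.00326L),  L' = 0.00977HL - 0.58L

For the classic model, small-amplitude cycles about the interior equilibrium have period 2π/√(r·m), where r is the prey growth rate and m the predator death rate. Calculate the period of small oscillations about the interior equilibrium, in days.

Here r = 0.426 and m = 0.58, so r·m = 0.247.
ω = √0.247 = 0.497 per day, hence T = 2π/ω ≈ 12.6 days.

T ≈ 12.6 days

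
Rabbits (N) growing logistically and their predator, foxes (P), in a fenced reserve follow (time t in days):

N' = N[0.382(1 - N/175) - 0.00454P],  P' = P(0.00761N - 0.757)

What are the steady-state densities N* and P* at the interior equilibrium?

N* ≈ 99.5, P* ≈ 36.3

From dP/dt = 0 with P > 0: 0.00761N* = 0.757, so N* = 99.5.
Substitute into dN/dt = 0: 0.382(1 - 99.5/175) = 0.00454P*.
The bracket is 0.432, giving P* = 0.165/0.00454 = 36.3.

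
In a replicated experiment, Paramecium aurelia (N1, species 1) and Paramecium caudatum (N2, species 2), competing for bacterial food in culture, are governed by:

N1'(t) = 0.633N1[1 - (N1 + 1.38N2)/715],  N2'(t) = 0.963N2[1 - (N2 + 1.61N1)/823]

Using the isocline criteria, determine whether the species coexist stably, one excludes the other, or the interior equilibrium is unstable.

Compare the nullcline intercepts: K1/α12 = 715/1.38 = 518 < K2 = 823; K2/α21 = 823/1.61 = 511 < K1 = 715.
Since both are reversed, neither can invade when rare; the interior point is a saddle.

unstable coexistence (outcome depends on initial conditions)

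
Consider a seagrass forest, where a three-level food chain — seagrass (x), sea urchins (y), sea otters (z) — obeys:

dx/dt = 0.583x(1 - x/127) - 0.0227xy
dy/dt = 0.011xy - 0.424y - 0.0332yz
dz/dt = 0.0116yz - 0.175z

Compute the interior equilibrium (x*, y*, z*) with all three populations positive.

From dz/dt = 0: 0.0116y* = 0.175, so y* = 15.1.
From dx/dt = 0: 0.583(1 - x*/127) = 0.0227·15.1, giving x* = 127·(1 - 0.587) = 52.4.
From dy/dt = 0: 0.011·52.4 - 0.424 = 0.0332z*, so z* = 0.152/0.0332 = 4.59.

x* ≈ 52.4, y* ≈ 15.1, z* ≈ 4.59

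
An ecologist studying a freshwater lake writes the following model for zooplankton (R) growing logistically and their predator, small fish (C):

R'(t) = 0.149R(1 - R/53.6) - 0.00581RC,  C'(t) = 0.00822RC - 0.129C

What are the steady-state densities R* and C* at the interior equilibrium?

R* ≈ 15.7, C* ≈ 18.1

From dC/dt = 0 with C > 0: 0.00822R* = 0.129, so R* = 15.7.
Substitute into dR/dt = 0: 0.149(1 - 15.7/53.6) = 0.00581C*.
The bracket is 0.707, giving C* = 0.105/0.00581 = 18.1.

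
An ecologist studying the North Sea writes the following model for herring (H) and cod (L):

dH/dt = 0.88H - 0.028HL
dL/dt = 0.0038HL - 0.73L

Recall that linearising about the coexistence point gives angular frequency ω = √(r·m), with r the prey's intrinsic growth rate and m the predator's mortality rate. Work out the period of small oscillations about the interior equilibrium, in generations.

T ≈ 7.84 generations

Here r = 0.88 and m = 0.73, so r·m = 0.642.
ω = √0.642 = 0.801 per generation, hence T = 2π/ω ≈ 7.84 generations.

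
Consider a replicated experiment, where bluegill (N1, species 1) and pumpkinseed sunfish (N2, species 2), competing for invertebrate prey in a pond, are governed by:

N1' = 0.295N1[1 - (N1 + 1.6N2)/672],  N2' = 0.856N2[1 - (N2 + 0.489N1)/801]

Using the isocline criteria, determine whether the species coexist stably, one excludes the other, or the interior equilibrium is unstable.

Compare the nullcline intercepts: K1/α12 = 672/1.6 = 420 < K2 = 801; K2/α21 = 801/0.489 = 1640 > K1 = 672.
Since the inequalities point opposite ways, species 2 can invade but species 1 cannot.

species 2 excludes species 1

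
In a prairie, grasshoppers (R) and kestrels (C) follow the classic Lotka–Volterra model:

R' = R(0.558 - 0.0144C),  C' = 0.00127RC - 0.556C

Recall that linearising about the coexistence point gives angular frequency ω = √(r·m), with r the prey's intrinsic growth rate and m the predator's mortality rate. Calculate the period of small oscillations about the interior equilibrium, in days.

T ≈ 11.3 days

Here r = 0.558 and m = 0.556, so r·m = 0.31.
ω = √0.31 = 0.557 per day, hence T = 2π/ω ≈ 11.3 days.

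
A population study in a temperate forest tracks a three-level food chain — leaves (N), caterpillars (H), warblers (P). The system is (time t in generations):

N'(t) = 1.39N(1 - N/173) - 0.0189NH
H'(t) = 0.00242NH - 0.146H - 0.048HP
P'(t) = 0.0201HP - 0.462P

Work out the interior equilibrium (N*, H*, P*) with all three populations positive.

N* ≈ 119, H* ≈ 23, P* ≈ 2.95

From dP/dt = 0: 0.0201H* = 0.462, so H* = 23.
From dN/dt = 0: 1.39(1 - N*/173) = 0.0189·23, giving N* = 173·(1 - 0.313) = 119.
From dH/dt = 0: 0.00242·119 - 0.146 = 0.048P*, so P* = 0.142/0.048 = 2.95.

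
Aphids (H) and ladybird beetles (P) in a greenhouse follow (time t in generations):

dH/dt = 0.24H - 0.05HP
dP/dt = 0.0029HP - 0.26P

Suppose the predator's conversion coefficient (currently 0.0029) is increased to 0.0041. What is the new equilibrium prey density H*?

H* ≈ 63.4

At the interior fixed point, setting dP/dt = 0 with P > 0 fixes H* = (predator death rate)/(HP coefficient) — independent of the other coefficients.
With the change, H* = 0.26/0.0041 = 63.4; it falls from 89.7.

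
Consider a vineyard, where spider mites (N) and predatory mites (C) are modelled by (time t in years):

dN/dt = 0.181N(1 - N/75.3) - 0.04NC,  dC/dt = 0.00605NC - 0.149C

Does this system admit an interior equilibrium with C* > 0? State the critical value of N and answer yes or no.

The predator equation gives dC/dt > 0 only when N > 0.149/0.00605 = 24.6.
Without the predator, N → K = 75.3. Since 75.3 > 24.6, the predator can invade and persist.

Threshold N = 24.6; K > 24.6, so yes, the predator persists.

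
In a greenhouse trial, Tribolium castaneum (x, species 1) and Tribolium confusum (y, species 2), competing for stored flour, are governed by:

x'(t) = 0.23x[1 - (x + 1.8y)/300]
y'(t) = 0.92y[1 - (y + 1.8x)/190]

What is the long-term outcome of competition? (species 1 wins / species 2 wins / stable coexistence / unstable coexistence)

unstable coexistence (outcome depends on initial conditions)

Compare the nullcline intercepts: K1/α12 = 300/1.8 = 167 < K2 = 190; K2/α21 = 190/1.8 = 106 < K1 = 300.
Since both are reversed, neither can invade when rare; the interior point is a saddle.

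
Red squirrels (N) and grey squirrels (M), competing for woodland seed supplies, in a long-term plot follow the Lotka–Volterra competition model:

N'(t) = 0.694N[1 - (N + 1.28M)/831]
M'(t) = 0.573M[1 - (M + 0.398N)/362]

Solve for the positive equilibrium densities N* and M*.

Setting both brackets to zero gives the nullclines N + 1.28M = 831 and 0.398N + M = 362.
Substituting M = 362 - 0.398N into the first: N(1 - 1.28·0.398) = 831 - 1.28·362.
So N* = 368/0.491 = 749, and then M* = 362 - 0.398·749 = 63.7.

N* ≈ 749, M* ≈ 63.7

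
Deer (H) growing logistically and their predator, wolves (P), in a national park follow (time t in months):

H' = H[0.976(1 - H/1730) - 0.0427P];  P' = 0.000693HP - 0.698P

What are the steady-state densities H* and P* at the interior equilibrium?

H* ≈ 1010, P* ≈ 9.55

From dP/dt = 0 with P > 0: 0.000693H* = 0.698, so H* = 1010.
Substitute into dH/dt = 0: 0.976(1 - 1010/1730) = 0.0427P*.
The bracket is 0.418, giving P* = 0.408/0.0427 = 9.55.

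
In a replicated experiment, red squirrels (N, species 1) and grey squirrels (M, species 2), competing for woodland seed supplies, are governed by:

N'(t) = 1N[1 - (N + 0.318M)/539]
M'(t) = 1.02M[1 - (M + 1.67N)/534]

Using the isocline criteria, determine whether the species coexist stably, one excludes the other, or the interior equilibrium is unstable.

species 1 excludes species 2

Compare the nullcline intercepts: K1/α12 = 539/0.318 = 1690 > K2 = 534; K2/α21 = 534/1.67 = 320 < K1 = 539.
Since the inequalities point opposite ways, species 1 can invade but species 2 cannot.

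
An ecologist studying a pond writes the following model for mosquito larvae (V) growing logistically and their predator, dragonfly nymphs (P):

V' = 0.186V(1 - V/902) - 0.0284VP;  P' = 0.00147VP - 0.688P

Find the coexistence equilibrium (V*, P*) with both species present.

From dP/dt = 0 with P > 0: 0.00147V* = 0.688, so V* = 468.
Substitute into dV/dt = 0: 0.186(1 - 468/902) = 0.0284P*.
The bracket is 0.481, giving P* = 0.0895/0.0284 = 3.15.

V* ≈ 468, P* ≈ 3.15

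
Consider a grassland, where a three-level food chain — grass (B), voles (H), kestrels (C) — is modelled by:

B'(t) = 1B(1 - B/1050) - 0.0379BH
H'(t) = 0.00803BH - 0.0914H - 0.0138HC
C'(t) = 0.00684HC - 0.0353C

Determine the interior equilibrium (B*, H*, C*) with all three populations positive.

B* ≈ 845, H* ≈ 5.16, C* ≈ 485

From dC/dt = 0: 0.00684H* = 0.0353, so H* = 5.16.
From dB/dt = 0: 1(1 - B*/1050) = 0.0379·5.16, giving B* = 1050·(1 - 0.196) = 845.
From dH/dt = 0: 0.00803·845 - 0.0914 = 0.0138C*, so C* = 6.69/0.0138 = 485.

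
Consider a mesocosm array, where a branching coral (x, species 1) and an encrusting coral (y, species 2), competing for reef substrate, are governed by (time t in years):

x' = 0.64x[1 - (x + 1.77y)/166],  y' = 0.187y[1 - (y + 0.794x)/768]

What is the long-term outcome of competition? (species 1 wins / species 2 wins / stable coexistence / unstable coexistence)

species 2 excludes species 1

Compare the nullcline intercepts: K1/α12 = 166/1.77 = 93.8 < K2 = 768; K2/α21 = 768/0.794 = 967 > K1 = 166.
Since the inequalities point opposite ways, species 2 can invade but species 1 cannot.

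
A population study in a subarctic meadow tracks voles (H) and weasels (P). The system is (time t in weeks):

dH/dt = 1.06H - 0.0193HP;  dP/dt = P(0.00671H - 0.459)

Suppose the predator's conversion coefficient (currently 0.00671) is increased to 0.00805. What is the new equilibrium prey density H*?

H* ≈ 57

At the interior fixed point, setting dP/dt = 0 with P > 0 fixes H* = (predator death rate)/(HP coefficient) — independent of the other coefficients.
With the change, H* = 0.459/0.00805 = 57; it falls from 68.4.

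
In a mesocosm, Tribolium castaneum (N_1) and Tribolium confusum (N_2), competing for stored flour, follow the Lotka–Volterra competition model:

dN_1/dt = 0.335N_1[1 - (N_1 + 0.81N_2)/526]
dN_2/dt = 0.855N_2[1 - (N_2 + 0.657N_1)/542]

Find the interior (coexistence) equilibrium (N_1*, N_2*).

N_1* ≈ 186, N_2* ≈ 420

Setting both brackets to zero gives the nullclines N_1 + 0.81N_2 = 526 and 0.657N_1 + N_2 = 542.
Substituting N_2 = 542 - 0.657N_1 into the first: N_1(1 - 0.81·0.657) = 526 - 0.81·542.
So N_1* = 87/0.468 = 186, and then N_2* = 542 - 0.657·186 = 420.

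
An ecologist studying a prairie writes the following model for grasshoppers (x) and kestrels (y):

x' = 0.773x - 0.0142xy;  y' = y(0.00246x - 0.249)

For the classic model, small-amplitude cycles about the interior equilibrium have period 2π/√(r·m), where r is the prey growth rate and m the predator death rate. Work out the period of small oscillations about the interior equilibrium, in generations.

T ≈ 14.3 generations

Here r = 0.773 and m = 0.249, so r·m = 0.192.
ω = √0.192 = 0.439 per generation, hence T = 2π/ω ≈ 14.3 generations.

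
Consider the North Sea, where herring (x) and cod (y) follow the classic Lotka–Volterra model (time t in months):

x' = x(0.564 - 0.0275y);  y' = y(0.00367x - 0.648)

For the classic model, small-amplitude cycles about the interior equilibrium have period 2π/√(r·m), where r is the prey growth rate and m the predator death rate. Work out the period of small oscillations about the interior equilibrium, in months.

T ≈ 10.4 months

Here r = 0.564 and m = 0.648, so r·m = 0.365.
ω = √0.365 = 0.605 per month, hence T = 2π/ω ≈ 10.4 months.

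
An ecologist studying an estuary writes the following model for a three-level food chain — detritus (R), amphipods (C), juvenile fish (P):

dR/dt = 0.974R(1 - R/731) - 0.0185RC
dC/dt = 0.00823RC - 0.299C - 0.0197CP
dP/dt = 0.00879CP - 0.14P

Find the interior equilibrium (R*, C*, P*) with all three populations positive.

R* ≈ 510, C* ≈ 15.9, P* ≈ 198

From dP/dt = 0: 0.00879C* = 0.14, so C* = 15.9.
From dR/dt = 0: 0.974(1 - R*/731) = 0.0185·15.9, giving R* = 731·(1 - 0.303) = 510.
From dC/dt = 0: 0.00823·510 - 0.299 = 0.0197P*, so P* = 3.9/0.0197 = 198.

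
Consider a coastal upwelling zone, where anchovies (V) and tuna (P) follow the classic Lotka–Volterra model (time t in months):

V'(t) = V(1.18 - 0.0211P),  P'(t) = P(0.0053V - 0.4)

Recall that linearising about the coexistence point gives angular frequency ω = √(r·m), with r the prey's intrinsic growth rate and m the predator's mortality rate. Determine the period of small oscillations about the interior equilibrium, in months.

Here r = 1.18 and m = 0.4, so r·m = 0.472.
ω = √0.472 = 0.687 per month, hence T = 2π/ω ≈ 9.15 months.

T ≈ 9.15 months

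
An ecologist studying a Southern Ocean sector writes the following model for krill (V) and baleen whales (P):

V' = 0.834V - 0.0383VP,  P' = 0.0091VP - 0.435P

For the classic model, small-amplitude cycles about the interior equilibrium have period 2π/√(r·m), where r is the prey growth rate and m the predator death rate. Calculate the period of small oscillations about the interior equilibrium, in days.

Here r = 0.834 and m = 0.435, so r·m = 0.363.
ω = √0.363 = 0.602 per day, hence T = 2π/ω ≈ 10.4 days.

T ≈ 10.4 days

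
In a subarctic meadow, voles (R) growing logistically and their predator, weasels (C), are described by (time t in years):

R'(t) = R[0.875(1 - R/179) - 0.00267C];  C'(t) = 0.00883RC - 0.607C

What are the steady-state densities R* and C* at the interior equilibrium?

R* ≈ 68.7, C* ≈ 202

From dC/dt = 0 with C > 0: 0.00883R* = 0.607, so R* = 68.7.
Substitute into dR/dt = 0: 0.875(1 - 68.7/179) = 0.00267C*.
The bracket is 0.616, giving C* = 0.539/0.00267 = 202.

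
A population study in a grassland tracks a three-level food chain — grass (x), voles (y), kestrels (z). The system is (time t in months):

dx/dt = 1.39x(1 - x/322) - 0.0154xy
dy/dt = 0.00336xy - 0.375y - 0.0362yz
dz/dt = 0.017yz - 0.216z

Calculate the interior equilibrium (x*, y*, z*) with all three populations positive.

x* ≈ 277, y* ≈ 12.7, z* ≈ 15.3

From dz/dt = 0: 0.017y* = 0.216, so y* = 12.7.
From dx/dt = 0: 1.39(1 - x*/322) = 0.0154·12.7, giving x* = 322·(1 - 0.141) = 277.
From dy/dt = 0: 0.00336·277 - 0.375 = 0.0362z*, so z* = 0.555/0.0362 = 15.3.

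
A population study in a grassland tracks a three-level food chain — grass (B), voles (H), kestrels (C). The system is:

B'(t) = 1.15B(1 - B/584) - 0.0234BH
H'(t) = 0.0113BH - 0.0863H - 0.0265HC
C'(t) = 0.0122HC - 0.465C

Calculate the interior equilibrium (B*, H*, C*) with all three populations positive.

B* ≈ 131, H* ≈ 38.1, C* ≈ 52.6

From dC/dt = 0: 0.0122H* = 0.465, so H* = 38.1.
From dB/dt = 0: 1.15(1 - B*/584) = 0.0234·38.1, giving B* = 584·(1 - 0.776) = 131.
From dH/dt = 0: 0.0113·131 - 0.0863 = 0.0265C*, so C* = 1.39/0.0265 = 52.6.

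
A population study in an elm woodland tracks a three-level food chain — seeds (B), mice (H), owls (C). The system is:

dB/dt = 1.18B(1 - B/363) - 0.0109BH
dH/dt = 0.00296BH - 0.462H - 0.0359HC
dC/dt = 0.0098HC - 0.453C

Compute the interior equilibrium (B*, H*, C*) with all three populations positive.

B* ≈ 208, H* ≈ 46.2, C* ≈ 4.28

From dC/dt = 0: 0.0098H* = 0.453, so H* = 46.2.
From dB/dt = 0: 1.18(1 - B*/363) = 0.0109·46.2, giving B* = 363·(1 - 0.427) = 208.
From dH/dt = 0: 0.00296·208 - 0.462 = 0.0359C*, so C* = 0.154/0.0359 = 4.28.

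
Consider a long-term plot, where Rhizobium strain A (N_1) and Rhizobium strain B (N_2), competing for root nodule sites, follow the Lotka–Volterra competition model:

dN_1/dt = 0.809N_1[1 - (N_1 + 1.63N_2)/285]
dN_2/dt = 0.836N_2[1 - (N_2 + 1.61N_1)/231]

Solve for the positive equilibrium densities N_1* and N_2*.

N_1* ≈ 56.4, N_2* ≈ 140

Setting both brackets to zero gives the nullclines N_1 + 1.63N_2 = 285 and 1.61N_1 + N_2 = 231.
Substituting N_2 = 231 - 1.61N_1 into the first: N_1(1 - 1.63·1.61) = 285 - 1.63·231.
So N_1* = -91.5/-1.62 = 56.4, and then N_2* = 231 - 1.61·56.4 = 140.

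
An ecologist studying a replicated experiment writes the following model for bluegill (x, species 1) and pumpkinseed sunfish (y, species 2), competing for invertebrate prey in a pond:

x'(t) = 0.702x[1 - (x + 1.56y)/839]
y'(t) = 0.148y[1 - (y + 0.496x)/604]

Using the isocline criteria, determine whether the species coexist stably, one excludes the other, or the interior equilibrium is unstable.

Compare the nullcline intercepts: K1/α12 = 839/1.56 = 538 < K2 = 604; K2/α21 = 604/0.496 = 1220 > K1 = 839.
Since the inequalities point opposite ways, species 2 can invade but species 1 cannot.

species 2 excludes species 1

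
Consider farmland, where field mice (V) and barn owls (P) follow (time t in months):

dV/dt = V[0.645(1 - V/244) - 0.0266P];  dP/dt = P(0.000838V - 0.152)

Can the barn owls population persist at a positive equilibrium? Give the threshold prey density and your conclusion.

Threshold V = 181; K > 181, so yes, the predator persists.

The predator equation gives dP/dt > 0 only when V > 0.152/0.000838 = 181.
Without the predator, V → K = 244. Since 244 > 181, the predator can invade and persist.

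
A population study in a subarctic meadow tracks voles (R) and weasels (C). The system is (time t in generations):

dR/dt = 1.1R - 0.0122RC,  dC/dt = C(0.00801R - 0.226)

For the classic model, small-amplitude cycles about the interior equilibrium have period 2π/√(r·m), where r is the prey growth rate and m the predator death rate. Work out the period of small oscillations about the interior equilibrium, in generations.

T ≈ 12.6 generations

Here r = 1.1 and m = 0.226, so r·m = 0.249.
ω = √0.249 = 0.499 per generation, hence T = 2π/ω ≈ 12.6 generations.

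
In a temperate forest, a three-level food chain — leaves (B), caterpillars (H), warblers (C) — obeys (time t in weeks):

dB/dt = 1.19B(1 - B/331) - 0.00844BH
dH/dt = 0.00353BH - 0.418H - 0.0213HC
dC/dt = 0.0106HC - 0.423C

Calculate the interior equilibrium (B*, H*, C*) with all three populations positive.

From dC/dt = 0: 0.0106H* = 0.423, so H* = 39.9.
From dB/dt = 0: 1.19(1 - B*/331) = 0.00844·39.9, giving B* = 331·(1 - 0.283) = 237.
From dH/dt = 0: 0.00353·237 - 0.418 = 0.0213C*, so C* = 0.42/0.0213 = 19.7.

B* ≈ 237, H* ≈ 39.9, C* ≈ 19.7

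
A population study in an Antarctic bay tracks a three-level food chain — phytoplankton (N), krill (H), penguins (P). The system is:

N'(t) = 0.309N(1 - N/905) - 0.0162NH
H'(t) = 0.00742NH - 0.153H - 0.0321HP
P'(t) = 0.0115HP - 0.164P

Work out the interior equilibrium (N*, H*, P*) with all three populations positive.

N* ≈ 228, H* ≈ 14.3, P* ≈ 48

From dP/dt = 0: 0.0115H* = 0.164, so H* = 14.3.
From dN/dt = 0: 0.309(1 - N*/905) = 0.0162·14.3, giving N* = 905·(1 - 0.748) = 228.
From dH/dt = 0: 0.00742·228 - 0.153 = 0.0321P*, so P* = 1.54/0.0321 = 48.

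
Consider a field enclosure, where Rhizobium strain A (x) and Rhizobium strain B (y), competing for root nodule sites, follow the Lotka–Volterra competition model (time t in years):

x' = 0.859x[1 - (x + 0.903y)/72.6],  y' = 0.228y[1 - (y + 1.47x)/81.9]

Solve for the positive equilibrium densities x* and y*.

x* ≈ 4.14, y* ≈ 75.8

Setting both brackets to zero gives the nullclines x + 0.903y = 72.6 and 1.47x + y = 81.9.
Substituting y = 81.9 - 1.47x into the first: x(1 - 0.903·1.47) = 72.6 - 0.903·81.9.
So x* = -1.36/-0.327 = 4.14, and then y* = 81.9 - 1.47·4.14 = 75.8.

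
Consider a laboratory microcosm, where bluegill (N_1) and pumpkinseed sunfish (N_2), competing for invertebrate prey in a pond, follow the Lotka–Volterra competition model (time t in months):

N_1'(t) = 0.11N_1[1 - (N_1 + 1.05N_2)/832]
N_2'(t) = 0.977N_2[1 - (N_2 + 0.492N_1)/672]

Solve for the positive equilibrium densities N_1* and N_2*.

Setting both brackets to zero gives the nullclines N_1 + 1.05N_2 = 832 and 0.492N_1 + N_2 = 672.
Substituting N_2 = 672 - 0.492N_1 into the first: N_1(1 - 1.05·0.492) = 832 - 1.05·672.
So N_1* = 126/0.483 = 261, and then N_2* = 672 - 0.492·261 = 543.

N_1* ≈ 261, N_2* ≈ 543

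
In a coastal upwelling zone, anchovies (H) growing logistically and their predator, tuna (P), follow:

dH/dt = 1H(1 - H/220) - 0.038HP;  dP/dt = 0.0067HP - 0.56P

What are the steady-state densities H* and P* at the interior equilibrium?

H* ≈ 83.6, P* ≈ 16.3

From dP/dt = 0 with P > 0: 0.0067H* = 0.56, so H* = 83.6.
Substitute into dH/dt = 0: 1(1 - 83.6/220) = 0.038P*.
The bracket is 0.62, giving P* = 0.62/0.038 = 16.3.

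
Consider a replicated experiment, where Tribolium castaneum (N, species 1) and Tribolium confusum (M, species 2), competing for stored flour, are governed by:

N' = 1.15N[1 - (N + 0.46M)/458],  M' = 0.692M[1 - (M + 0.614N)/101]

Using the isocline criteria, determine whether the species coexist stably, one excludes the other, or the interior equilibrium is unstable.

Compare the nullcline intercepts: K1/α12 = 458/0.46 = 996 > K2 = 101; K2/α21 = 101/0.614 = 164 < K1 = 458.
Since the inequalities point opposite ways, species 1 can invade but species 2 cannot.

species 1 excludes species 2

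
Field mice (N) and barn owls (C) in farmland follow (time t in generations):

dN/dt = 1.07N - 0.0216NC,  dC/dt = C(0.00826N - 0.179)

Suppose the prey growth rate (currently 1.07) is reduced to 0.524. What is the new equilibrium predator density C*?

At the interior fixed point, setting dN/dt = 0 with N > 0 fixes C* = (prey growth rate)/(NC coefficient) — independent of the other coefficients.
With the change, C* = 0.524/0.0216 = 24.3; it falls from 49.5.

C* ≈ 24.3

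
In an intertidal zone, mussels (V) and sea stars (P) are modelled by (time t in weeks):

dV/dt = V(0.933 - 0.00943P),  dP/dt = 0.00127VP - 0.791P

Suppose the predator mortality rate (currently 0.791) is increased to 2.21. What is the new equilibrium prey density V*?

At the interior fixed point, setting dP/dt = 0 with P > 0 fixes V* = (predator death rate)/(VP coefficient) — independent of the other coefficients.
With the change, V* = 2.21/0.00127 = 1740; it rises from 623.

V* ≈ 1740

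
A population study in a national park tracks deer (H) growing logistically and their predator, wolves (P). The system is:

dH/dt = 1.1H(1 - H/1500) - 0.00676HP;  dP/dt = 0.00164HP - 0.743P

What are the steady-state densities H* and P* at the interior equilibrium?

From dP/dt = 0 with P > 0: 0.00164H* = 0.743, so H* = 453.
Substitute into dH/dt = 0: 1.1(1 - 453/1500) = 0.00676P*.
The bracket is 0.698, giving P* = 0.768/0.00676 = 114.

H* ≈ 453, P* ≈ 114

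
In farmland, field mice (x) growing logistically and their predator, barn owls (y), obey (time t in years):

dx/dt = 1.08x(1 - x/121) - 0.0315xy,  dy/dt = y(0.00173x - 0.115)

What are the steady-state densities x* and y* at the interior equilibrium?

x* ≈ 66.5, y* ≈ 15.5

From dy/dt = 0 with y > 0: 0.00173x* = 0.115, so x* = 66.5.
Substitute into dx/dt = 0: 1.08(1 - 66.5/121) = 0.0315y*.
The bracket is 0.451, giving y* = 0.487/0.0315 = 15.5.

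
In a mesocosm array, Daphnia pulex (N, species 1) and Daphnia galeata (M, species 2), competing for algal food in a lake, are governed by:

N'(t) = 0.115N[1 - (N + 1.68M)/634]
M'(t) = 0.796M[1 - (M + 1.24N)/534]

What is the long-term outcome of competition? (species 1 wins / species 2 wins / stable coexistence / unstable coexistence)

unstable coexistence (outcome depends on initial conditions)

Compare the nullcline intercepts: K1/α12 = 634/1.68 = 377 < K2 = 534; K2/α21 = 534/1.24 = 431 < K1 = 634.
Since both are reversed, neither can invade when rare; the interior point is a saddle.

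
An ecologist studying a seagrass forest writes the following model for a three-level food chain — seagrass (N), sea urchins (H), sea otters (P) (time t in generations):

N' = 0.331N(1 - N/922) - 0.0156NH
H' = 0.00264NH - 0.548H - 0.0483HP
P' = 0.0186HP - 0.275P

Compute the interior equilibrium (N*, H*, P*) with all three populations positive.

From dP/dt = 0: 0.0186H* = 0.275, so H* = 14.8.
From dN/dt = 0: 0.331(1 - N*/922) = 0.0156·14.8, giving N* = 922·(1 - 0.697) = 280.
From dH/dt = 0: 0.00264·280 - 0.548 = 0.0483P*, so P* = 0.19/0.0483 = 3.93.

N* ≈ 280, H* ≈ 14.8, P* ≈ 3.93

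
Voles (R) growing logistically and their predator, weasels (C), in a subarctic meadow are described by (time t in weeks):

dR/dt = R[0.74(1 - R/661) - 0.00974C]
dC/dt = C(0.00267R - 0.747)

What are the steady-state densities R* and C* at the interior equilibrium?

R* ≈ 280, C* ≈ 43.8

From dC/dt = 0 with C > 0: 0.00267R* = 0.747, so R* = 280.
Substitute into dR/dt = 0: 0.74(1 - 280/661) = 0.00974C*.
The bracket is 0.577, giving C* = 0.427/0.00974 = 43.8.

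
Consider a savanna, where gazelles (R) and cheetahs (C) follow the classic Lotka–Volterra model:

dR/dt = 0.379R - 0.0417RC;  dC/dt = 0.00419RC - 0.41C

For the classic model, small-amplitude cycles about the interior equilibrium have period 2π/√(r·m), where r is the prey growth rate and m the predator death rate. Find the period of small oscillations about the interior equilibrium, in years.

Here r = 0.379 and m = 0.41, so r·m = 0.155.
ω = √0.155 = 0.394 per year, hence T = 2π/ω ≈ 15.9 years.

T ≈ 15.9 years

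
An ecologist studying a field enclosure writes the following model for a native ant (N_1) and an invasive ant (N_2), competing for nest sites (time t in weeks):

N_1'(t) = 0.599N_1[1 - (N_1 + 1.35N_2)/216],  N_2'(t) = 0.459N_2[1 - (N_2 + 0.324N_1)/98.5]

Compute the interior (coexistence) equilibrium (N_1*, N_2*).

Setting both brackets to zero gives the nullclines N_1 + 1.35N_2 = 216 and 0.324N_1 + N_2 = 98.5.
Substituting N_2 = 98.5 - 0.324N_1 into the first: N_1(1 - 1.35·0.324) = 216 - 1.35·98.5.
So N_1* = 83/0.563 = 148, and then N_2* = 98.5 - 0.324·148 = 50.7.

N_1* ≈ 148, N_2* ≈ 50.7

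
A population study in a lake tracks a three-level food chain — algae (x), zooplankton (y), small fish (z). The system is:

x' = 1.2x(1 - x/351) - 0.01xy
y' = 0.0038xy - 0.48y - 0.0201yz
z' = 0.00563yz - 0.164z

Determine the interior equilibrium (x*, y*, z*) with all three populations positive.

x* ≈ 266, y* ≈ 29.1, z* ≈ 26.4

From dz/dt = 0: 0.00563y* = 0.164, so y* = 29.1.
From dx/dt = 0: 1.2(1 - x*/351) = 0.01·29.1, giving x* = 351·(1 - 0.243) = 266.
From dy/dt = 0: 0.0038·266 - 0.48 = 0.0201z*, so z* = 0.53/0.0201 = 26.4.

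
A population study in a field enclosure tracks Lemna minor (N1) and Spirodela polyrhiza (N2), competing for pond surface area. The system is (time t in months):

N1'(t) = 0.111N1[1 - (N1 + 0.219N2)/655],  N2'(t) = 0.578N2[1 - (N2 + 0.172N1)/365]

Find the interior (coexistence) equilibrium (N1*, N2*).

N1* ≈ 598, N2* ≈ 262

Setting both brackets to zero gives the nullclines N1 + 0.219N2 = 655 and 0.172N1 + N2 = 365.
Substituting N2 = 365 - 0.172N1 into the first: N1(1 - 0.219·0.172) = 655 - 0.219·365.
So N1* = 575/0.962 = 598, and then N2* = 365 - 0.172·598 = 262.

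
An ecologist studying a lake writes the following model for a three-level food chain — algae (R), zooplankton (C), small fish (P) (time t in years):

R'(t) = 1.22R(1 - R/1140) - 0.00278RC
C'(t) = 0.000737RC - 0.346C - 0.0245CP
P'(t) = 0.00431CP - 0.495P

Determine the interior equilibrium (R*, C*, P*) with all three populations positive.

From dP/dt = 0: 0.00431C* = 0.495, so C* = 115.
From dR/dt = 0: 1.22(1 - R*/1140) = 0.00278·115, giving R* = 1140·(1 - 0.262) = 842.
From dC/dt = 0: 0.000737·842 - 0.346 = 0.0245P*, so P* = 0.274/0.0245 = 11.2.

R* ≈ 842, C* ≈ 115, P* ≈ 11.2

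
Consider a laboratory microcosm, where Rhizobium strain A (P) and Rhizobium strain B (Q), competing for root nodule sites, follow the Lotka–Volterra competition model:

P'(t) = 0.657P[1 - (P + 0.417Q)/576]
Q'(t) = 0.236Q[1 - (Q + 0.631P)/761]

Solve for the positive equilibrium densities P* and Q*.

P* ≈ 351, Q* ≈ 540

Setting both brackets to zero gives the nullclines P + 0.417Q = 576 and 0.631P + Q = 761.
Substituting Q = 761 - 0.631P into the first: P(1 - 0.417·0.631) = 576 - 0.417·761.
So P* = 259/0.737 = 351, and then Q* = 761 - 0.631·351 = 540.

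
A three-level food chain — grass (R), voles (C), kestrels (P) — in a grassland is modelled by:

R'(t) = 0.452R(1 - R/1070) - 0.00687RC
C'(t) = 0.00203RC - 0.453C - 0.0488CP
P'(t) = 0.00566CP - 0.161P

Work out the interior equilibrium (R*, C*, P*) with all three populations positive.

From dP/dt = 0: 0.00566C* = 0.161, so C* = 28.4.
From dR/dt = 0: 0.452(1 - R*/1070) = 0.00687·28.4, giving R* = 1070·(1 - 0.432) = 607.
From dC/dt = 0: 0.00203·607 - 0.453 = 0.0488P*, so P* = 0.78/0.0488 = 16.

R* ≈ 607, C* ≈ 28.4, P* ≈ 16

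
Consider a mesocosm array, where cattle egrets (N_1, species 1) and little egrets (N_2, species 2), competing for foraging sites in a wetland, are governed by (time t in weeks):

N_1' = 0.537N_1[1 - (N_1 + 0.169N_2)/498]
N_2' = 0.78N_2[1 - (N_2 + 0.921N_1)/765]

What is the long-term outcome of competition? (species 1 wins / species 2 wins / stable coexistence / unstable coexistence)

Compare the nullcline intercepts: K1/α12 = 498/0.169 = 2950 > K2 = 765; K2/α21 = 765/0.921 = 831 > K1 = 498.
Since both inequalities hold, each species can invade when rare, so the interior equilibrium is stable.

stable coexistence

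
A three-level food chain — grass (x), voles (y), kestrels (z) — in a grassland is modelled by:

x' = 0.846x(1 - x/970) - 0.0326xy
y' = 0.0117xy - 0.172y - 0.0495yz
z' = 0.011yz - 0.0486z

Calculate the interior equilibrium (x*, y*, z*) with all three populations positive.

From dz/dt = 0: 0.011y* = 0.0486, so y* = 4.42.
From dx/dt = 0: 0.846(1 - x*/970) = 0.0326·4.42, giving x* = 970·(1 - 0.17) = 805.
From dy/dt = 0: 0.0117·805 - 0.172 = 0.0495z*, so z* = 9.24/0.0495 = 187.

x* ≈ 805, y* ≈ 4.42, z* ≈ 187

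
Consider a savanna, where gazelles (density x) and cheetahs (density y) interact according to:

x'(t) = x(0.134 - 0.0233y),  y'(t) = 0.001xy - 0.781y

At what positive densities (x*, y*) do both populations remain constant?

Set dy/dt = 0 with y > 0: 0.001x - 0.781 = 0, so x* = 0.781/0.001 = 781.
Set dx/dt = 0 with x > 0: 0.134 - 0.0233y = 0, so y* = 0.134/0.0233 = 5.75.

x* ≈ 781, y* ≈ 5.75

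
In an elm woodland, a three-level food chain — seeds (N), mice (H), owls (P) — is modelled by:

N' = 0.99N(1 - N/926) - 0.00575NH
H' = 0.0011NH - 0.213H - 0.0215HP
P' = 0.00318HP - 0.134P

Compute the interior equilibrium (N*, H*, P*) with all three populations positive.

N* ≈ 699, H* ≈ 42.1, P* ≈ 25.9

From dP/dt = 0: 0.00318H* = 0.134, so H* = 42.1.
From dN/dt = 0: 0.99(1 - N*/926) = 0.00575·42.1, giving N* = 926·(1 - 0.245) = 699.
From dH/dt = 0: 0.0011·699 - 0.213 = 0.0215P*, so P* = 0.556/0.0215 = 25.9.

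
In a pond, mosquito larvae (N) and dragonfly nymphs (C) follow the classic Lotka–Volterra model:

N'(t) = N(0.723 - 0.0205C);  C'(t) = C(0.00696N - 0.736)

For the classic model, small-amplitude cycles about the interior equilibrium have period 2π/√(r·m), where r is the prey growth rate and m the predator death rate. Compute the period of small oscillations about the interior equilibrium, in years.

Here r = 0.723 and m = 0.736, so r·m = 0.532.
ω = √0.532 = 0.729 per year, hence T = 2π/ω ≈ 8.61 years.

T ≈ 8.61 years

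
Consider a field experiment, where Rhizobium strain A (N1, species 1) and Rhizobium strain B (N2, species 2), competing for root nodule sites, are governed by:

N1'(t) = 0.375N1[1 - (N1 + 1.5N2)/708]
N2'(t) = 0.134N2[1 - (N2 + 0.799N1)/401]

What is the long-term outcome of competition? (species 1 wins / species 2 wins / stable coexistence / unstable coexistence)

species 1 excludes species 2

Compare the nullcline intercepts: K1/α12 = 708/1.5 = 472 > K2 = 401; K2/α21 = 401/0.799 = 502 < K1 = 708.
Since the inequalities point opposite ways, species 1 can invade but species 2 cannot.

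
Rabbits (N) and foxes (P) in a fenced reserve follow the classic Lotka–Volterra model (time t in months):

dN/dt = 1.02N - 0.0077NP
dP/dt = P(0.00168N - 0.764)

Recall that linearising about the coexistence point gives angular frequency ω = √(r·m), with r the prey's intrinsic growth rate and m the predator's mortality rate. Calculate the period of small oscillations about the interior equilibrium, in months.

T ≈ 7.12 months

Here r = 1.02 and m = 0.764, so r·m = 0.779.
ω = √0.779 = 0.883 per month, hence T = 2π/ω ≈ 7.12 months.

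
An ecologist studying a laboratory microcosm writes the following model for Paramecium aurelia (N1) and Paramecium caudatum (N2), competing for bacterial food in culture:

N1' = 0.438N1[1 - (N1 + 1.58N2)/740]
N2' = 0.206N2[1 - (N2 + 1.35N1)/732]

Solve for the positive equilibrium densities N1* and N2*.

Setting both brackets to zero gives the nullclines N1 + 1.58N2 = 740 and 1.35N1 + N2 = 732.
Substituting N2 = 732 - 1.35N1 into the first: N1(1 - 1.58·1.35) = 740 - 1.58·732.
So N1* = -417/-1.13 = 368, and then N2* = 732 - 1.35·368 = 236.

N1* ≈ 368, N2* ≈ 236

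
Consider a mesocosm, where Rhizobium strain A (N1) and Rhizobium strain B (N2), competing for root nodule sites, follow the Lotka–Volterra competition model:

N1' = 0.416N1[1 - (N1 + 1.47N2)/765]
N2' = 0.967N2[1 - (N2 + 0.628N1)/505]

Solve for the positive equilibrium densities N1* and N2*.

Setting both brackets to zero gives the nullclines N1 + 1.47N2 = 765 and 0.628N1 + N2 = 505.
Substituting N2 = 505 - 0.628N1 into the first: N1(1 - 1.47·0.628) = 765 - 1.47·505.
So N1* = 22.6/0.0768 = 295, and then N2* = 505 - 0.628·295 = 320.

N1* ≈ 295, N2* ≈ 320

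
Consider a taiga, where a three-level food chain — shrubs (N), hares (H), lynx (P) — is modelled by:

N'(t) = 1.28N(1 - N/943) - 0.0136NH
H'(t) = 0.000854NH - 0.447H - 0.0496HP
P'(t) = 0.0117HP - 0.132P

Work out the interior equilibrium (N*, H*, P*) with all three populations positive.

N* ≈ 830, H* ≈ 11.3, P* ≈ 5.28

From dP/dt = 0: 0.0117H* = 0.132, so H* = 11.3.
From dN/dt = 0: 1.28(1 - N*/943) = 0.0136·11.3, giving N* = 943·(1 - 0.12) = 830.
From dH/dt = 0: 0.000854·830 - 0.447 = 0.0496P*, so P* = 0.262/0.0496 = 5.28.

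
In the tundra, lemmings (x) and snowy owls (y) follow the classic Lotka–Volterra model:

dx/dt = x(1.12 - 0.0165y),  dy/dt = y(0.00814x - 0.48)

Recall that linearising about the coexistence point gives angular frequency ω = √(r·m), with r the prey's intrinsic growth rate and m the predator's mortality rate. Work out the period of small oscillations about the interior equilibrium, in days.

T ≈ 8.57 days

Here r = 1.12 and m = 0.48, so r·m = 0.538.
ω = √0.538 = 0.733 per day, hence T = 2π/ω ≈ 8.57 days.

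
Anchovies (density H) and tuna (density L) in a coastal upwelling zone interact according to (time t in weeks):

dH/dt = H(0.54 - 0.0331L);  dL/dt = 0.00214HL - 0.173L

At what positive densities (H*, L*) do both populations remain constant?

H* ≈ 80.8, L* ≈ 16.3

Set dL/dt = 0 with L > 0: 0.00214H - 0.173 = 0, so H* = 0.173/0.00214 = 80.8.
Set dH/dt = 0 with H > 0: 0.54 - 0.0331L = 0, so L* = 0.54/0.0331 = 16.3.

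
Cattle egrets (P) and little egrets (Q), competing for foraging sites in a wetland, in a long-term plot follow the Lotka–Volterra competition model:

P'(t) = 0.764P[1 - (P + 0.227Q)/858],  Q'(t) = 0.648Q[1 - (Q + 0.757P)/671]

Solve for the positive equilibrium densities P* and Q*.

Setting both brackets to zero gives the nullclines P + 0.227Q = 858 and 0.757P + Q = 671.
Substituting Q = 671 - 0.757P into the first: P(1 - 0.227·0.757) = 858 - 0.227·671.
So P* = 706/0.828 = 852, and then Q* = 671 - 0.757·852 = 26.

P* ≈ 852, Q* ≈ 26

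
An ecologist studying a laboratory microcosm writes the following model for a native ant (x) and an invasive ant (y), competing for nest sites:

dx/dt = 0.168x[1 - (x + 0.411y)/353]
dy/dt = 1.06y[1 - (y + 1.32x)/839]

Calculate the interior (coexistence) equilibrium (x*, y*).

Setting both brackets to zero gives the nullclines x + 0.411y = 353 and 1.32x + y = 839.
Substituting y = 839 - 1.32x into the first: x(1 - 0.411·1.32) = 353 - 0.411·839.
So x* = 8.17/0.457 = 17.9, and then y* = 839 - 1.32·17.9 = 815.

x* ≈ 17.9, y* ≈ 815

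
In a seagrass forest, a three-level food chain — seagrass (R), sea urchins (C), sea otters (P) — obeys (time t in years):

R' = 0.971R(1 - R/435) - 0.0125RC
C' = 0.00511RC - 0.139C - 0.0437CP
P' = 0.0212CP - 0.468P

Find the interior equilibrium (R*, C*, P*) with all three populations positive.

R* ≈ 311, C* ≈ 22.1, P* ≈ 33.2

From dP/dt = 0: 0.0212C* = 0.468, so C* = 22.1.
From dR/dt = 0: 0.971(1 - R*/435) = 0.0125·22.1, giving R* = 435·(1 - 0.284) = 311.
From dC/dt = 0: 0.00511·311 - 0.139 = 0.0437P*, so P* = 1.45/0.0437 = 33.2.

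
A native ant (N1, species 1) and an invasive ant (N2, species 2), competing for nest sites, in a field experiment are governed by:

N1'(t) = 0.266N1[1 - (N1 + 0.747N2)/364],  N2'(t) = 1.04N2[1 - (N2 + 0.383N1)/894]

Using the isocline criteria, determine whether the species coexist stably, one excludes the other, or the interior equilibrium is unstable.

Compare the nullcline intercepts: K1/α12 = 364/0.747 = 487 < K2 = 894; K2/α21 = 894/0.383 = 2330 > K1 = 364.
Since the inequalities point opposite ways, species 2 can invade but species 1 cannot.

species 2 excludes species 1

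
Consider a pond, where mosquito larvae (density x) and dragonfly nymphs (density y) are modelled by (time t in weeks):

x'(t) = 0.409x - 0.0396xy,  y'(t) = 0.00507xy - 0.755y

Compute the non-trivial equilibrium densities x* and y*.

Set dy/dt = 0 with y > 0: 0.00507x - 0.755 = 0, so x* = 0.755/0.00507 = 149.
Set dx/dt = 0 with x > 0: 0.409 - 0.0396y = 0, so y* = 0.409/0.0396 = 10.3.

x* ≈ 149, y* ≈ 10.3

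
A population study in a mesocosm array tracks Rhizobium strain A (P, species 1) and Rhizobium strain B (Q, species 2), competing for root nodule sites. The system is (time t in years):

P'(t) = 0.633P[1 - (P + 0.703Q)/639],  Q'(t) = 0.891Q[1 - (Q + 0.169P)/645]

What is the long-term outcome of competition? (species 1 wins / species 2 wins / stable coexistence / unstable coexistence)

Compare the nullcline intercepts: K1/α12 = 639/0.703 = 909 > K2 = 645; K2/α21 = 645/0.169 = 3820 > K1 = 639.
Since both inequalities hold, each species can invade when rare, so the interior equilibrium is stable.

stable coexistence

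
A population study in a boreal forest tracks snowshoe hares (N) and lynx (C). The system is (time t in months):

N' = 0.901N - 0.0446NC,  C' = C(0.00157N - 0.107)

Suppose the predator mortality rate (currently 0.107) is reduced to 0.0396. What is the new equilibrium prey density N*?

At the interior fixed point, setting dC/dt = 0 with C > 0 fixes N* = (predator death rate)/(NC coefficient) — independent of the other coefficients.
With the change, N* = 0.0396/0.00157 = 25.2; it falls from 68.2.

N* ≈ 25.2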